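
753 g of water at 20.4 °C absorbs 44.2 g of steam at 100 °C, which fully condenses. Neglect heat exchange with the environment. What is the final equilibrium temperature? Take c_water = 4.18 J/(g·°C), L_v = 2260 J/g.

T_f ≈ 54.8 °C

Conservation of energy gives ΣQ = 0:
condense steam: −44.2·2260 = −99892; condensed water 100 °C→T: 184.76(T − 100); water warms: 753·4.18·(T − 20.4) = 3147.5(T − 20.4)
3332.3 T = 99892 + 18476 + 64210 = 182577
T ≈ 54.79 °C (< 100 °C, so full condensation is consistent).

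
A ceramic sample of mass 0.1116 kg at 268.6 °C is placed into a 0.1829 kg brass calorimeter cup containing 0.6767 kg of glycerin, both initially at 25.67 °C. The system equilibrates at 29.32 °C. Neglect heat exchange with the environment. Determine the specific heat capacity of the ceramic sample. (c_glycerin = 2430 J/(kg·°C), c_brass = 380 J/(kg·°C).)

c ≈ 234 J/(kg·°C)

Taking heat into each body as positive, Σ m c ΔT = 0:
0.1116×c×(29.32 − 268.6) + 0.6767×2430×(29.32 − 25.67) + 0.1829×380×(29.32 − 25.67) = 0
-26.7 c = -6255.7
c = -6255.7/-26.7 ≈ 234.3 J/(kg·°C)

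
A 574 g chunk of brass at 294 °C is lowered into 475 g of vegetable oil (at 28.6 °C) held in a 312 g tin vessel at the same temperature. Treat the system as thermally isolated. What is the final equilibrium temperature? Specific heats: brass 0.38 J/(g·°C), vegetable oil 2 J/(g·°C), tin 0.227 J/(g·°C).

T_f ≈ 75.3 °C

Taking heat into each body as positive, Σ m c ΔT = 0:
574×0.38×(T − 294) + 475×2×(T − 28.6) + 312×0.227×(T − 28.6) = 0
(218.12 + 950 + 70.82) T = 218.12×294 + 950×28.6 + 70.82×28.6
T ≈ 75.32 °C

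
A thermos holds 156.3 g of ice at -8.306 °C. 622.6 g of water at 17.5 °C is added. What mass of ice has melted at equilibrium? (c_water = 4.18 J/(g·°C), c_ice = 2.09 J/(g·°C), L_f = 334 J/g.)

m_melted ≈ 128 g

Heat available from the water dropping to 0 °C: 622.6×4.18×17.5 = 45543 J.
Warming the ice to 0 °C takes 156.3×2.09×8.306 = 2713.3 J, leaving 42830 J for melting.
Melting all 156.3 g of ice would need 156.3×334 = 52204 J.
That's not enough to melt it all — equilibrium is at 0 °C with ice remaining.
Mass melted = 42830/334 ≈ 128.2 g.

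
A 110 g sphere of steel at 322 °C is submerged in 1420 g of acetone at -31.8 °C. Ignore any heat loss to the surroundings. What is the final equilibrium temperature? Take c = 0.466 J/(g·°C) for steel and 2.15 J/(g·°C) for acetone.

Let T be the final temperature. ΣQ_i = 0:
110*0.466*(T − 322) + 1420*2.15*(T − (-31.8)) = 0
51.26(T − 322) + 3053(T − (-31.8)) = 0
3104.3 T = -80580
T ≈ -25.96 °C

T_f ≈ -26.0 °C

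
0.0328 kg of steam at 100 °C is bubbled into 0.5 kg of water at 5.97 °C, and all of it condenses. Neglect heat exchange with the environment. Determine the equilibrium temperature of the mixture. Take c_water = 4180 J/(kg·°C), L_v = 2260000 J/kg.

Net heat exchanged in the isolated system is zero:
latent heat released on condensation: 0.0328·2260000 = 74128
  condensed water 100 °C→T: 137.1(T − 100)
  water warms: 0.5·4180·(T − 5.97) = 2090(T − 5.97)
2227.1 T = 74128 + 13710 + 12477 = 100316
T ≈ 45.04 °C, under the boiling point, so the assumption holds.

T_f ≈ 45.0 °C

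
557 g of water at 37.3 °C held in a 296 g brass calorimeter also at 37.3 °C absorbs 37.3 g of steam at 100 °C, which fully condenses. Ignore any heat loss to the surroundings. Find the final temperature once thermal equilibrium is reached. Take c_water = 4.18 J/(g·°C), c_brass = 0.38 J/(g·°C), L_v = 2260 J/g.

T_f ≈ 73.5 °C

Net heat exchanged in the isolated system is zero:
steam→water at 100 °C releases m L_v = 37.3×2260 = 84298
  condensate cools 100→T: 37.3×4.18×(T − 100) = 155.91(T − 100)
  water warms: 557×4.18×(T − 37.3) = 2328.3(T − 37.3)
  cup: 112.48(T − 37.3)
2596.7 T = 84298 + 15591 + 91040 = 190929
T ≈ 73.53 °C, under the boiling point, so the assumption holds.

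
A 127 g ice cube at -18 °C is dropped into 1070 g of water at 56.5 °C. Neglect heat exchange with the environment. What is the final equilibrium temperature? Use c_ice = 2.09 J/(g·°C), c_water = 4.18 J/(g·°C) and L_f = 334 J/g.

Taking heat into each body as positive, Σ m c ΔT = 0:
warm ice to 0 °C: 127×2.09×(0 − (-18)) = 4777.7; latent heat to melt: 127×334 = 42418; warm the meltwater: 530.86 T; water: 4472.6(T − 56.5)
5003.5 T = 252702 − 47196 = 205506
T ≈ 41.07 °C. Since T > 0 °C, the all-ice-melts assumption holds.

T_f ≈ 41.1 °C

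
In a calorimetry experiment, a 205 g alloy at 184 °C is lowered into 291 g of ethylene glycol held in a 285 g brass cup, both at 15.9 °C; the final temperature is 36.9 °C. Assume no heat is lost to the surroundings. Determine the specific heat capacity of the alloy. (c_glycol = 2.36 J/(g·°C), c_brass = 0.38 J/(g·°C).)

c ≈ 0.554 J/(g·°C)

Heat gained plus heat lost sum to zero:
205·c·(36.9 − 184) + 291·2.36·(36.9 − 15.9) + 285·0.38·(36.9 − 15.9) = 0
-30156 c = -16696
c = -16696/-30156 ≈ 0.5537 J/(g·°C)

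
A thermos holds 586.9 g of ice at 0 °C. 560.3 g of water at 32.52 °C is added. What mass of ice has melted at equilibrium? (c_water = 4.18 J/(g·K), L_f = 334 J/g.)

Heat available from the water dropping to 0 °C: 560.3·4.18·32.52 = 76164 J.
Melting all 586.9 g of ice would need 586.9·334 = 196025 J.
That's not enough to melt it all — equilibrium is at 0 °C with ice remaining.
Mass melted = 76164/334 ≈ 228 g.

m_melted ≈ 228 g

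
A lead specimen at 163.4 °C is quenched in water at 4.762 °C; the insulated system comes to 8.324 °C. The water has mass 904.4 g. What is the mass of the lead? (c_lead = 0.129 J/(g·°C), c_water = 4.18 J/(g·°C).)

m ≈ 673 g

Net heat exchanged in the isolated system is zero:
m·0.129·(8.324 − 163.4) + 904.4·4.18·(8.324 − 4.762) = 0
-20 m = -13466
m = -13466/-20 ≈ 673.1 g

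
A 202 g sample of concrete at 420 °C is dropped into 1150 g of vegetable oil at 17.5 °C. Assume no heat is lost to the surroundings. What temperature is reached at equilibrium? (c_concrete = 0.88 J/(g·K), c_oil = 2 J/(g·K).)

T_f ≈ 46.4 °C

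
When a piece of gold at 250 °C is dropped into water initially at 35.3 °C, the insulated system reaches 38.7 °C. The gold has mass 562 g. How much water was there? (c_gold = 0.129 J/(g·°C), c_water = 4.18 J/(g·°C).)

m ≈ 1080 g

|Q_gold| = |Q_water|:
562×0.129×(250 − 38.7) = m×4.18×(38.7 − 35.3)
14.21 m = 15319  ⇒  m ≈ 1078 g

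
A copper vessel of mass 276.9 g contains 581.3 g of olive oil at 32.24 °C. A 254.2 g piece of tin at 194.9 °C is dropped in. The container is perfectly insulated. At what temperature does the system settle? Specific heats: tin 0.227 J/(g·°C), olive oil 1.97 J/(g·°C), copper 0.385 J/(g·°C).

T_f ≈ 39.4 °C

T_f = Σ m_i c_i T_i / Σ m_i c_i:
T_f = (57.7×194.9 + 1145.2×32.24 + 106.61×32.24) / (57.7 + 1145.2 + 106.61)
    = 51603 / 1309.5 ≈ 39.41 °C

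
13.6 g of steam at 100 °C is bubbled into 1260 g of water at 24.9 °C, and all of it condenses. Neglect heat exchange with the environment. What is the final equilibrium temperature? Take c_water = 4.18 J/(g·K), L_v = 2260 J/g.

T_f ≈ 31.5 °C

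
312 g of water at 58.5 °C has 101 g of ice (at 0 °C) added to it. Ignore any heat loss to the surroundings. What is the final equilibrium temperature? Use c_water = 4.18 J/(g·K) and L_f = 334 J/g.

Energy balance with sensible and latent terms:
fusion: m_ice L_f = 101×334 = 33734
  meltwater 0→T: 101×4.18×T = 422.18 T
  water: 1304.2(T − 58.5)
1726.3 T = 76293 − 33734 = 42559
T ≈ 24.65 °C — above 0 °C, consistent with complete melting.

T_f ≈ 24.7 °C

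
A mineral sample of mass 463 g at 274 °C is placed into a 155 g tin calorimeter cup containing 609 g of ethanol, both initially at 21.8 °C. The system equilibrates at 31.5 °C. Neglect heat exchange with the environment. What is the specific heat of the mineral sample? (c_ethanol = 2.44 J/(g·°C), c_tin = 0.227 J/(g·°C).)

Heat gained plus heat lost sum to zero:
463·c·(31.5 − 274) + 609·2.44·(31.5 − 21.8) + 155·0.227·(31.5 − 21.8) = 0
-112278 c = -14755
c = -14755/-112278 ≈ 0.1314 J/(g·°C)

c ≈ 0.131 J/(g·°C)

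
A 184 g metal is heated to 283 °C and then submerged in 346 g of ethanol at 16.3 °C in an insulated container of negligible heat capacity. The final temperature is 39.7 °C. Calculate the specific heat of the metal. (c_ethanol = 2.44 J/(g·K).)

c ≈ 0.441 J/(g·K)

Let T be the final temperature. ΣQ_i = 0:
184·c·(39.7 − 283) + 346·2.44·(39.7 − 16.3) = 0
-44767 c = -19755
c = -19755/-44767 ≈ 0.4413 J/(g·K)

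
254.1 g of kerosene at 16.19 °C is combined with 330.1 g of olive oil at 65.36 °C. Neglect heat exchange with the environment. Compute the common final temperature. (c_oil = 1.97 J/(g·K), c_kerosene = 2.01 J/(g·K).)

Heat gained plus heat lost sum to zero:
330.1*1.97*(T − 65.36) + 254.1*2.01*(T − 16.19) = 0
(650.3 + 510.74) T = 650.3*65.36 + 510.74*16.19
T = 50772/1161 ≈ 43.73 °C

T_f ≈ 43.7 °C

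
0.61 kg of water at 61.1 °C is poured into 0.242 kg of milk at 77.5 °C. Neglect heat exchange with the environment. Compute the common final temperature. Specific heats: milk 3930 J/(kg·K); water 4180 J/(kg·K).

T_f = Σ m_i c_i T_i / Σ m_i c_i:
T_f = (951.06*77.5 + 2549.8*61.1) / (951.06 + 2549.8)
    = 229500 / 3500.9 ≈ 65.56 °C

T_f ≈ 65.6 °C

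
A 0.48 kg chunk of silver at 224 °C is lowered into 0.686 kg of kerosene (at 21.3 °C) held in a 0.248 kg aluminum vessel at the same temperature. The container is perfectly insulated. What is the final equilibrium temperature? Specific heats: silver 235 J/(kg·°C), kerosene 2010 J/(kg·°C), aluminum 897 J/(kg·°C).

T_f ≈ 34.6 °C

T_f = Σ m_i c_i T_i / Σ m_i c_i:
T_f = (112.8*224 + 1378.9*21.3 + 222.46*21.3) / (112.8 + 1378.9 + 222.46)
    = 59375 / 1714.1 ≈ 34.64 °C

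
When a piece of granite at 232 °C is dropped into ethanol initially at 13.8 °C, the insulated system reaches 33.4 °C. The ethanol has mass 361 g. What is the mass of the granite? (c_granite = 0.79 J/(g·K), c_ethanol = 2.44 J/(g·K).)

m ≈ 110 g

Heat lost by the granite = heat gained by the ethanol:
m·0.79·(232 − 33.4) = 361·2.44·(33.4 − 13.8)
156.89 m = 17264  ⇒  m ≈ 110 g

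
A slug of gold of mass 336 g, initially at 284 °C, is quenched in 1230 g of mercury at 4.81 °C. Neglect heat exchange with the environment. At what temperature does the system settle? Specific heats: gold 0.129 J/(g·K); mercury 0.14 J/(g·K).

With ΣQ=0 the equilibrium temperature is the m·c-weighted mean:
T_f = (43.34×284 + 172.2×4.81) / (43.34 + 172.2)
    = 13138 / 215.54 ≈ 60.95 °C

T_f ≈ 61.0 °C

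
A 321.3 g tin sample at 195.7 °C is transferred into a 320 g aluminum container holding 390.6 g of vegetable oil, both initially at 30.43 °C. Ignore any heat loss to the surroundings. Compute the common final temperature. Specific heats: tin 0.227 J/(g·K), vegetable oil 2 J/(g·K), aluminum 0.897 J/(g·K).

T_f ≈ 41.0 °C

Conservation of energy gives ΣQ = 0:
321.3*0.227*(T − 195.7) + 390.6*2*(T − 30.43) + 320*0.897*(T − 30.43) = 0
72.94(T − 195.7) + 781.2(T − 30.43) + 287.04(T − 30.43) = 0
1141.2 T = 46780
T = 46780/1141.2 ≈ 40.99 °C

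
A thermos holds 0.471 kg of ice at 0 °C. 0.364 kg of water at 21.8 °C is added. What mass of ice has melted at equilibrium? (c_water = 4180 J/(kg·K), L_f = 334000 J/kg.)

m_melted ≈ 0.0993 kg

Cooling the water to 0 °C releases 0.364·4180·21.8 = 33169 J.
Melting all 0.471 kg of ice would need 0.471·334000 = 157314 J.
Since 33169 < 157314 J, not all the ice melts; equilibrium is at 0 °C.
m_melt = 33169 / L_f = 0.09931 kg.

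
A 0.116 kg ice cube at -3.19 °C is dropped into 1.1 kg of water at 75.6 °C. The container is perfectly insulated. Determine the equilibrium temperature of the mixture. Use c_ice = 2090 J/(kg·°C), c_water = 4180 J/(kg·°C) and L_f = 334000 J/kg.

T_f ≈ 60.6 °C

Energy conservation, ΣQ = 0:
warm ice to 0 °C: 0.116·2090·(0 − (-3.19)) = 773.38
  fusion: m_ice L_f = 0.116·334000 = 38744
  warm the meltwater: 484.88 T
  water: 4598(T − 75.6)
5082.9 T = 347609 − 39517 = 308091
T ≈ 60.61 °C (positive, so assuming full melt was valid).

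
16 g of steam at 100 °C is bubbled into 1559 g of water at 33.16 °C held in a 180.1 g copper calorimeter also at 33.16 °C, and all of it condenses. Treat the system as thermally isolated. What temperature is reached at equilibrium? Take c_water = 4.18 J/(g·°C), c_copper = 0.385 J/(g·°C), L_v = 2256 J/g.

T_f ≈ 39.3 °C

Taking heat into each body as positive, Σ m c ΔT = 0:
steam→water at 100 °C releases m L_v = 16·2256 = 36096; condensed water 100 °C→T: 66.88(T − 100); original water: 6516.6(T − 33.16); copper cup: 180.1·0.385·(T − 33.16) = 69.34(T − 33.16)
6652.8 T = 36096 + 6688 + 218390 = 261174
T ≈ 39.26 °C, under the boiling point, so the assumption holds.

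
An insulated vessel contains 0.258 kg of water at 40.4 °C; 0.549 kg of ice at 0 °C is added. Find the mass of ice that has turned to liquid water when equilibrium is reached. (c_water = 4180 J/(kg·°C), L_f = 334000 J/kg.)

Cooling the water to 0 °C releases 0.258·4180·40.4 = 43569 J.
Fully melting the ice requires m_ice L_f = 0.549·334000 = 183366 J.
43569 J < 183366 J, so only part of the ice melts and the system sits at 0 °C.
m_melted·334000 = 43569  ⇒  m_melted ≈ 0.1304 kg.

m_melted ≈ 0.13 kg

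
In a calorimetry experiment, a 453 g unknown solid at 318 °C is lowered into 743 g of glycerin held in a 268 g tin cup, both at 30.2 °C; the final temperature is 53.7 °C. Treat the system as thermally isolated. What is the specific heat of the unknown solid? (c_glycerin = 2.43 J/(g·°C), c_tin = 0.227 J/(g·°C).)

Heat gained plus heat lost sum to zero:
453·c·(53.7 − 318) + 743·2.43·(53.7 − 30.2) + 268·0.227·(53.7 − 30.2) = 0
-119728 c = -43859
c = -43859/-119728 ≈ 0.3663 J/(g·°C)

c ≈ 0.366 J/(g·°C)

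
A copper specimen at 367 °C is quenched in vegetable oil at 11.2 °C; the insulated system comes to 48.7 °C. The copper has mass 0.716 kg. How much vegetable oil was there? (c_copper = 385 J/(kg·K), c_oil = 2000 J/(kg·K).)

m ≈ 1.17 kg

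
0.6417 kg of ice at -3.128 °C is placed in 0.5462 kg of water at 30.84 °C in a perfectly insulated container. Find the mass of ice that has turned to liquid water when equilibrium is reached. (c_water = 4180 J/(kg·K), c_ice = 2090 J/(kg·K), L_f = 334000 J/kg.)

m_melted ≈ 0.198 kg

Water can give up m c ΔT = 0.5462·4180·30.84 = 70411 J before reaching 0 °C.
Of that, 0.6417·2090·3.128 = 4195.1 J goes to bring the ice to 0 °C, leaving 66216 J.
Fully melting the ice requires m_ice L_f = 0.6417·334000 = 214328 J.
Since 66216 < 214328 J, not all the ice melts; equilibrium is at 0 °C.
Mass melted = 66216/334000 ≈ 0.1983 kg.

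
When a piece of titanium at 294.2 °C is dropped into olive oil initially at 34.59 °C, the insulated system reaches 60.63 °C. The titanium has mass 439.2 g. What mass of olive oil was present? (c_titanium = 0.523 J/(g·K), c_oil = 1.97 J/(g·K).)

m ≈ 1050 g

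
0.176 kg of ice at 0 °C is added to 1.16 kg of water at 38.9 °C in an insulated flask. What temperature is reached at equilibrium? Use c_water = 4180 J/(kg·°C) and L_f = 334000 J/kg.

T_f ≈ 23.2 °C

Setting the total heat transfer to zero:
melt ice: 0.176×334000 = 58784
  meltwater 0→T: 0.176×4180×T = 735.68 T
  water cools: 1.16×4180×(T − 38.9) = 4848.8(T − 38.9)
5584.5 T = 188618 − 58784 = 129834
T ≈ 23.25 °C. Since T > 0 °C, the all-ice-melts assumption holds.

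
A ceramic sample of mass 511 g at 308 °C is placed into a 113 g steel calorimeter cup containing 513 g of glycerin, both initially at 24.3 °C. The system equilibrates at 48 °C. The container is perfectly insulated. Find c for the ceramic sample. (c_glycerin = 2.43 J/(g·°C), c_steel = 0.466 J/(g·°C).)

c ≈ 0.232 J/(g·°C)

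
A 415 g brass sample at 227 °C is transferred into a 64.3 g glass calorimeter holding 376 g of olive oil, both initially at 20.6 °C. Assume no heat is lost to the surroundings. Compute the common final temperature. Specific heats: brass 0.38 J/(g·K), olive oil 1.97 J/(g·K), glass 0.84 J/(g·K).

T_f ≈ 54.8 °C

Taking heat into each body as positive, Σ m c ΔT = 0:
415×0.38×(T − 227) + 376×1.97×(T − 20.6) + 64.3×0.84×(T − 20.6) = 0
157.7(T − 227) + 740.72(T − 20.6) + 54.01(T − 20.6) = 0
952.43 T = 52169
T ≈ 54.77 °C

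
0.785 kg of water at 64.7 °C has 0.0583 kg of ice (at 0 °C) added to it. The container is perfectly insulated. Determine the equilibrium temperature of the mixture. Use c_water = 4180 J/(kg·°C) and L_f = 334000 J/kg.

T_f ≈ 54.7 °C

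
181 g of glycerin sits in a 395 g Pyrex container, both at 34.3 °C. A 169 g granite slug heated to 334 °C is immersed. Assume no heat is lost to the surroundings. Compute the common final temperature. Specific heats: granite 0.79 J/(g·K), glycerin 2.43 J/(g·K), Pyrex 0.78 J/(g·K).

T_f ≈ 79.7 °C

Let T be the final temperature. ΣQ_i = 0:
169×0.79×(T − 334) + 181×2.43×(T − 34.3) + 395×0.78×(T − 34.3) = 0
133.51(T − 334) + 439.83(T − 34.3) + 308.1(T − 34.3) = 0
881.44 T = 70246
T = 70246/881.44 ≈ 79.69 °C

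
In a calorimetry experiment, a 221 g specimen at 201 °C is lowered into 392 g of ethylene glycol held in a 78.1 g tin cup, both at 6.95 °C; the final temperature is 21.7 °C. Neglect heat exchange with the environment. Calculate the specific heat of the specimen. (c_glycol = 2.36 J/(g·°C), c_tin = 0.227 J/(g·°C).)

Net heat exchanged in the isolated system is zero:
221×c×(21.7 − 201) + 392×2.36×(21.7 − 6.95) + 78.1×0.227×(21.7 − 6.95) = 0
-39625 c = -13907
c = -13907/-39625 ≈ 0.351 J/(g·°C)

c ≈ 0.351 J/(g·°C)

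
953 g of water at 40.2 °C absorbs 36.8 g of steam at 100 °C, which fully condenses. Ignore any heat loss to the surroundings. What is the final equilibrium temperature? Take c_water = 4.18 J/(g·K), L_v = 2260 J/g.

T_f ≈ 62.5 °C

Energy conservation, ΣQ = 0:
latent heat released on condensation: 36.8·2260 = 83168
  condensate cools 100→T: 36.8·4.18·(T − 100) = 153.82(T − 100)
  original water: 3983.5(T − 40.2)
4137.4 T = 83168 + 15382 + 160138 = 258689
T ≈ 62.53 °C, under the boiling point, so the assumption holds.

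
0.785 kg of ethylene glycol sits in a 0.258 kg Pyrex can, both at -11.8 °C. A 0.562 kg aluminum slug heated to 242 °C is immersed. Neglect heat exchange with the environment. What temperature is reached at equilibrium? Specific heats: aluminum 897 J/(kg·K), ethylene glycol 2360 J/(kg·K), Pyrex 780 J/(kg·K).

With ΣQ=0 the equilibrium temperature is the m·c-weighted mean:
T_f = (504.11·242 + 1852.6·(-11.8) + 201.24·(-11.8)) / (504.11 + 1852.6 + 201.24)
    = 97760 / 2558 ≈ 38.22 °C

T_f ≈ 38.2 °C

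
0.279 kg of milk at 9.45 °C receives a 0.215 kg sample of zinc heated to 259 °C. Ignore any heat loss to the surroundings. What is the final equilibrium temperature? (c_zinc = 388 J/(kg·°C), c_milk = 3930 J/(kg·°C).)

T_f ≈ 27.1 °C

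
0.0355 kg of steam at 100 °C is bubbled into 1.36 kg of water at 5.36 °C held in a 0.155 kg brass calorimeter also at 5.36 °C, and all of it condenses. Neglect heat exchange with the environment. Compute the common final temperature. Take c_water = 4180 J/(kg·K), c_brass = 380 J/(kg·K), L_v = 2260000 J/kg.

T_f ≈ 21.4 °C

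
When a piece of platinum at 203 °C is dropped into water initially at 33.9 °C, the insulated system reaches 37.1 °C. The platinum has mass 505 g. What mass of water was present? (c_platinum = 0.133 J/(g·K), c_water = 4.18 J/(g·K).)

m ≈ 833 g

Net heat exchanged in the isolated system is zero:
505×0.133×(37.1 − 203) + m×4.18×(37.1 − 33.9) = 0
13.38 m = 11143
m = 11143/13.38 ≈ 833 g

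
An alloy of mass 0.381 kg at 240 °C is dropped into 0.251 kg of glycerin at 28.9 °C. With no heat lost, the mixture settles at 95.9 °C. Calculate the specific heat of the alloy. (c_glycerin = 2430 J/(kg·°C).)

c ≈ 744 J/(kg·°C)

Heat lost by the alloy = heat gained by the glycerin:
0.381·c·(240 − 95.9) = 0.251·2430·(95.9 − 28.9)
54.9 c = 40865  ⇒  c ≈ 744.3 J/(kg·°C)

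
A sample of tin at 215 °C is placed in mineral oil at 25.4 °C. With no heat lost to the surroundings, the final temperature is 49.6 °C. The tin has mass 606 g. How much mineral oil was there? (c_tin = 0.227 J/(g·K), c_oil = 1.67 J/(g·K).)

Taking heat into each body as positive, Σ m c ΔT = 0:
606×0.227×(49.6 − 215) + m×1.67×(49.6 − 25.4) = 0
40.41 m = 22753
m = 22753/40.41 ≈ 563 g

m ≈ 563 g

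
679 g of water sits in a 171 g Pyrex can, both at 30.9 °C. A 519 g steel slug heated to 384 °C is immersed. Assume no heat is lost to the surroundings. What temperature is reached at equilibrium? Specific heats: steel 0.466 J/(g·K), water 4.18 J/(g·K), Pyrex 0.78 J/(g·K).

T_f is the heat-capacity-weighted average of the initial temperatures:
T_f = (241.85*384 + 2838.2*30.9 + 133.38*30.9) / (241.85 + 2838.2 + 133.38)
    = 184694 / 3213.5 ≈ 57.48 °C

T_f ≈ 57.5 °C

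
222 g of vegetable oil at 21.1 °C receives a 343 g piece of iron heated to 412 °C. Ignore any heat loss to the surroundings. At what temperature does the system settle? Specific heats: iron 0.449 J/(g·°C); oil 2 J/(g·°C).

Conservation of energy gives ΣQ = 0:
343×0.449×(T − 412) + 222×2×(T − 21.1) = 0
154.01(T − 412) + 444(T − 21.1) = 0
598.01 T = 72819
T ≈ 121.77 °C

T_f ≈ 121.8 °C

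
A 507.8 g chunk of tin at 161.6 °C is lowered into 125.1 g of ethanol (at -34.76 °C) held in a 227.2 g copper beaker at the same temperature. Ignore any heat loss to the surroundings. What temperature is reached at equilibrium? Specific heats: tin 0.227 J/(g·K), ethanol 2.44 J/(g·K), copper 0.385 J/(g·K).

T_f ≈ 9.8 °C

Heat gained plus heat lost sum to zero:
507.8×0.227×(T − 161.6) + 125.1×2.44×(T − (-34.76)) + 227.2×0.385×(T − (-34.76)) = 0
115.27(T − 161.6) + 305.24(T − (-34.76)) + 87.47(T − (-34.76)) = 0
(115.27 + 305.24 + 87.47) T = 115.27×161.6 + 305.24×(-34.76) + 87.47×(-34.76)
T = 4976.9/507.99 ≈ 9.80 °C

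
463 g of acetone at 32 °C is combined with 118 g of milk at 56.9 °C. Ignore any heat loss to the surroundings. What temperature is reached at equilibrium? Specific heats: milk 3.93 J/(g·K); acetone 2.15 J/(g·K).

T_f ≈ 39.9 °C

|Q_milk| = |Q_acetone|:
118·3.93·(56.9 − T) = 463·2.15·(T − 32)
463.74(56.9 − T) = 995.45(T − 32)
1459.2 T = 58241  ⇒  T ≈ 39.91 °C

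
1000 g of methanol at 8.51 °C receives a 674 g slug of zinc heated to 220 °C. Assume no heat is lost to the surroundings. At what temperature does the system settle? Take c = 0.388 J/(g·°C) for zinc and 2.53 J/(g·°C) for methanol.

T_f ≈ 28.3 °C

T_f = Σ m_i c_i T_i / Σ m_i c_i:
T_f = (261.51*220 + 2530*8.51) / (261.51 + 2530)
    = 79063 / 2791.5 ≈ 28.32 °C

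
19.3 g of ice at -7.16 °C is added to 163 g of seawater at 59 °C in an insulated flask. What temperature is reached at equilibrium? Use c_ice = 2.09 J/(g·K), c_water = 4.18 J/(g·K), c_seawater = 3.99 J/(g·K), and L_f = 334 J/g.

T_f ≈ 43.3 °C

Energy conservation, ΣQ = 0:
warm ice to 0 °C: 19.3×2.09×(0 − (-7.16)) = 288.81; fusion: m_ice L_f = 19.3×334 = 6446.2; meltwater 0→T: 19.3×4.18×T = 80.67 T; seawater: 650.37(T − 59)
731.04 T = 38372 − 6735 = 31637
T ≈ 43.28 °C. Since T > 0 °C, the all-ice-melts assumption holds.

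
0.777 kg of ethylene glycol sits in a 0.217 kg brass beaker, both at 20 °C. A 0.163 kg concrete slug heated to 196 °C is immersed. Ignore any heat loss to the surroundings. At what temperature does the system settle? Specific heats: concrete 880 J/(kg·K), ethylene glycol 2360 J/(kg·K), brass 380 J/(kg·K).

T_f is the heat-capacity-weighted average of the initial temperatures:
T_f = (143.44*196 + 1833.7*20 + 82.46*20) / (143.44 + 1833.7 + 82.46)
    = 66438 / 2059.6 ≈ 32.26 °C

T_f ≈ 32.3 °C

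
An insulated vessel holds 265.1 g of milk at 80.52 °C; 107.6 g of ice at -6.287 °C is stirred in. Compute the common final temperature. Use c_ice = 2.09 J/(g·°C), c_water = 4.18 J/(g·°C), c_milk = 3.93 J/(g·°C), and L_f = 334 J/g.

T_f ≈ 31.2 °C

Taking heat into each body as positive, Σ m c ΔT = 0:
warm ice to 0 °C: 107.6×2.09×(0 − (-6.287)) = 1413.8; latent heat to melt: 107.6×334 = 35938; meltwater 0→T: 107.6×4.18×T = 449.77 T; milk cools: 265.1×3.93×(T − 80.52) = 1041.8(T − 80.52)
1491.6 T = 83889 − 37352 = 46537
T ≈ 31.20 °C — above 0 °C, consistent with complete melting.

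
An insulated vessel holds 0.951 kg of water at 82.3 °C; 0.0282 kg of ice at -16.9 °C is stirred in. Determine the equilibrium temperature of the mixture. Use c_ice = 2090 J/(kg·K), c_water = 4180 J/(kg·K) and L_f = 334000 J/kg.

Energy conservation, ΣQ = 0:
ice -16.9→0 °C: 0.0282×2090×16.9 = 996.05
  melt ice: 0.0282×334000 = 9418.8
  meltwater 0→T: 0.0282×4180×T = 117.88 T
  water cools: 0.951×4180×(T − 82.3) = 3975.2(T − 82.3)
4093.1 T = 327157 − 10415 = 316742
T ≈ 77.39 °C. Since T > 0 °C, the all-ice-melts assumption holds.

T_f ≈ 77.4 °C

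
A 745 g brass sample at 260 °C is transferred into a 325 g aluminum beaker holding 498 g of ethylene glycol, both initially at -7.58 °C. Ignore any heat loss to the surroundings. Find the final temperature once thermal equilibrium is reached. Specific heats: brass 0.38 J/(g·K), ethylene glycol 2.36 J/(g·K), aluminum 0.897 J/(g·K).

Setting the total heat transfer to zero:
745*0.38*(T − 260) + 498*2.36*(T − (-7.58)) + 325*0.897*(T − (-7.58)) = 0
(283.1 + 1175.3 + 291.53) T = 283.1*260 + 1175.3*(-7.58) + 291.53*(-7.58)
T ≈ 35.71 °C

T_f ≈ 35.7 °C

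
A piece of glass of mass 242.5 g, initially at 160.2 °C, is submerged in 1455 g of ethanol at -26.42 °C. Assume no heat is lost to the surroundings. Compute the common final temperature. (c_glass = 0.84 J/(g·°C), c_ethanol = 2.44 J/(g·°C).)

Heat gained plus heat lost sum to zero:
242.5*0.84*(T − 160.2) + 1455*2.44*(T − (-26.42)) = 0
203.7(T − 160.2) + 3550.2(T − (-26.42)) = 0
(203.7 + 3550.2) T = 203.7*160.2 + 3550.2*(-26.42)
T = -61164 / 3753.9 = -16.3 °C

T_f ≈ -16.3 °C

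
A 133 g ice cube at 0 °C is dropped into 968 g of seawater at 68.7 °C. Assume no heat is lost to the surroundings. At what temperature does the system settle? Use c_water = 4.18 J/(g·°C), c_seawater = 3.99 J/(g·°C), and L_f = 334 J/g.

T_f ≈ 50.0 °C

Setting the total heat transfer to zero:
latent heat to melt: 133×334 = 44422; warm the meltwater: 555.94 T; seawater cools: 968×3.99×(T − 68.7) = 3862.3(T − 68.7)
4418.3 T = 265341 − 44422 = 220919
T ≈ 50.00 °C. Since T > 0 °C, the all-ice-melts assumption holds.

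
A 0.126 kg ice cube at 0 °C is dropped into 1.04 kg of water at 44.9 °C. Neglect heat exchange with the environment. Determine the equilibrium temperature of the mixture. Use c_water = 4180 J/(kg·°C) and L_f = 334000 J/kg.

T_f ≈ 31.4 °C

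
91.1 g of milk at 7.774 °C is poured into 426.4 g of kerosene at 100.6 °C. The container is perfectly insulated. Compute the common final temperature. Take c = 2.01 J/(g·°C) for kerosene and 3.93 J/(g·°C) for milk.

T_f ≈ 73.2 °C

Heat lost by the kerosene equals heat gained by the milk:
426.4*2.01*(100.6 − T) = 91.1*3.93*(T − 7.774)
857.06(100.6 − T) = 358.02(T − 7.774)
1215.1 T = 89004  ⇒  T ≈ 73.25 °C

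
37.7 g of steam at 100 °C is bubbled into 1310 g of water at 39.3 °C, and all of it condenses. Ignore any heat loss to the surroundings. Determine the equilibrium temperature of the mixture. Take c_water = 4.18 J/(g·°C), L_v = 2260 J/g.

T_f ≈ 56.1 °C

Conservation of energy gives ΣQ = 0:
latent heat released on condensation: 37.7·2260 = 85202
  condensate cools 100→T: 37.7·4.18·(T − 100) = 157.59(T − 100)
  water warms: 1310·4.18·(T − 39.3) = 5475.8(T − 39.3)
5633.4 T = 85202 + 15759 + 215199 = 316160
T ≈ 56.12 °C, under the boiling point, so the assumption holds.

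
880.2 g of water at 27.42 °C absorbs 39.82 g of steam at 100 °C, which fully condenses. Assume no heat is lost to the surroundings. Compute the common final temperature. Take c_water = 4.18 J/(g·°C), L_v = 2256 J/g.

T_f ≈ 53.9 °C

Sum of m c ΔT and latent-heat terms is zero:
steam→water at 100 °C releases m L_v = 39.82·2256 = 89834
  condensed water 100 °C→T: 166.45(T − 100)
  water warms: 880.2·4.18·(T − 27.42) = 3679.2(T − 27.42)
3845.7 T = 89834 + 16645 + 100885 = 207363
T ≈ 53.92 °C — below 100 °C, confirming all the steam condensed.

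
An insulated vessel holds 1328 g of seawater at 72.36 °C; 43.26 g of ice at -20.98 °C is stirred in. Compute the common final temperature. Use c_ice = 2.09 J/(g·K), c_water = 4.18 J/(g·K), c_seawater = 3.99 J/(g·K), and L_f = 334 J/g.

T_f ≈ 67.0 °C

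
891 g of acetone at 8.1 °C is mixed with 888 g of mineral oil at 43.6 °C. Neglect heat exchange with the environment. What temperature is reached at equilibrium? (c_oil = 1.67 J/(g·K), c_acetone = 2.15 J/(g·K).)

T_f ≈ 23.6 °C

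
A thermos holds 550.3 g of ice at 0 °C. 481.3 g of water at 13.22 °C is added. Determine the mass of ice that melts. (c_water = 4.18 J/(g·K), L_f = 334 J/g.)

m_melted ≈ 79.6 g

Cooling the water to 0 °C releases 481.3·4.18·13.22 = 26596 J.
To melt every bit of ice: 550.3·334 = 183800 J.
Since 26596 < 183800 J, not all the ice melts; equilibrium is at 0 °C.
m_melt = 26596 / L_f = 79.63 g.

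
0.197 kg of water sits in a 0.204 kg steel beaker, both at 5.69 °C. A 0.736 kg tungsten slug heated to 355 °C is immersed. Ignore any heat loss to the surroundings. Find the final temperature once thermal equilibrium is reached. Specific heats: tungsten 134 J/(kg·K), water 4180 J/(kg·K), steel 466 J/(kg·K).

T_f ≈ 39.6 °C

Let T be the final temperature. ΣQ_i = 0:
0.736·134·(T − 355) + 0.197·4180·(T − 5.69) + 0.204·466·(T − 5.69) = 0
98.62(T − 355) + 823.46(T − 5.69) + 95.06(T − 5.69) = 0
1017.1 T = 40238
T = 40238/1017.1 ≈ 39.56 °C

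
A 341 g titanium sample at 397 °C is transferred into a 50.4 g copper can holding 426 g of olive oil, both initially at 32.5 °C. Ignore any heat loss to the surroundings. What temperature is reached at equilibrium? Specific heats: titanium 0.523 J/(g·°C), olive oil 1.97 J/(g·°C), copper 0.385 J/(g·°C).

T_f ≈ 95.2 °C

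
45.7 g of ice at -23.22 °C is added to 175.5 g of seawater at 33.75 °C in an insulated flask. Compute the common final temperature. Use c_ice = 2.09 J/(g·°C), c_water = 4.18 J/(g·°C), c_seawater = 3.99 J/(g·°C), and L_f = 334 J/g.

T_f ≈ 6.9 °C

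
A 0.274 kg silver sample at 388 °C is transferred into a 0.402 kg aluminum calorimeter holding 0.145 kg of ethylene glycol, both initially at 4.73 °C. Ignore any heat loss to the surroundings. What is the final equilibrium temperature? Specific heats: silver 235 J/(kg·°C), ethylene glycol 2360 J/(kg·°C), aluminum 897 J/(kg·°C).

T_f ≈ 36.9 °C

Let T be the final temperature. ΣQ_i = 0:
0.274*235*(T − 388) + 0.145*2360*(T − 4.73) + 0.402*897*(T − 4.73) = 0
64.39(T − 388) + 342.2(T − 4.73) + 360.59(T − 4.73) = 0
(64.39 + 342.2 + 360.59) T = 64.39*388 + 342.2*4.73 + 360.59*4.73
T ≈ 36.90 °C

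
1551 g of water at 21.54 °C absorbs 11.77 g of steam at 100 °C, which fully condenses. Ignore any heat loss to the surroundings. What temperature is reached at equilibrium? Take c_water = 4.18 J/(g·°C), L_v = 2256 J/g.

T_f ≈ 26.2 °C

Net heat exchanged in the isolated system is zero:
steam→water at 100 °C releases m L_v = 11.77·2256 = 26553
  condensate cools 100→T: 11.77·4.18·(T − 100) = 49.2(T − 100)
  original water: 6483.2(T − 21.54)
6532.4 T = 26553 + 4919.9 + 139648 = 171121
T ≈ 26.20 °C, under the boiling point, so the assumption holds.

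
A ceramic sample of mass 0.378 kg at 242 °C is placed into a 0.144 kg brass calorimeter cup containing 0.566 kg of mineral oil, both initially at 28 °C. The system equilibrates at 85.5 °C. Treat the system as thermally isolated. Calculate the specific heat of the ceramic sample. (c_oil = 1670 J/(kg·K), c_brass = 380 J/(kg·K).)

Setting the total heat transfer to zero:
0.378·c·(85.5 − 242) + 0.566·1670·(85.5 − 28) + 0.144·380·(85.5 − 28) = 0
-59.16 c = -57497
c = -57497/-59.16 ≈ 971.9 J/(kg·K)

c ≈ 972 J/(kg·K)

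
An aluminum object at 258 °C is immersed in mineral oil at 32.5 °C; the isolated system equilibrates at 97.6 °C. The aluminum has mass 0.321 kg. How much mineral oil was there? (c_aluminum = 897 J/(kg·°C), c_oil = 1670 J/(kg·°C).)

m ≈ 0.425 kg

Taking heat into each body as positive, Σ m c ΔT = 0:
0.321×897×(97.6 − 258) + m×1670×(97.6 − 32.5) = 0
108717 m = 46185
m = 46185/108717 ≈ 0.4248 kg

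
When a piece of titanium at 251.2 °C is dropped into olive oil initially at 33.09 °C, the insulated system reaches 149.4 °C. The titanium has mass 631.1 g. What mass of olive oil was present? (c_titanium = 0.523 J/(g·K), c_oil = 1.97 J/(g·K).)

m ≈ 147 g

Heat lost by the titanium = heat gained by the oil:
631.1×0.523×(251.2 − 149.4) = m×1.97×(149.4 − 33.09)
229.13 m = 33601  ⇒  m ≈ 146.6 g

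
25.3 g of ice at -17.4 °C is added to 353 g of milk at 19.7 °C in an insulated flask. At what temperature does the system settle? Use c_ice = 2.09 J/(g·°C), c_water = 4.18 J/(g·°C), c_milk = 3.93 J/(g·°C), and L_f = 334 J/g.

Setting the total heat transfer to zero:
ice -17.4→0 °C: 25.3×2.09×17.4 = 920.06; melt ice: 25.3×334 = 8450.2; warm the meltwater: 105.75 T; milk: 1387.3(T − 19.7)
1493 T = 27330 − 9370.3 = 17959
T ≈ 12.03 °C (positive, so assuming full melt was valid).

T_f ≈ 12.0 °C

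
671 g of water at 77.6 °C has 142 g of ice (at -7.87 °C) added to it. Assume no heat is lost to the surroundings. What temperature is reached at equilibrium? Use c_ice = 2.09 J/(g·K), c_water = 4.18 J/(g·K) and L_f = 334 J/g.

T_f ≈ 49.4 °C

Conservation of energy gives ΣQ = 0:
warm ice to 0 °C: 142·2.09·(0 − (-7.87)) = 2335.7
  melt ice: 142·334 = 47428
  warm the meltwater: 593.56 T
  water cools: 671·4.18·(T − 77.6) = 2804.8(T − 77.6)
3398.3 T = 217651 − 49764 = 167887
T ≈ 49.40 °C. Since T > 0 °C, the all-ice-melts assumption holds.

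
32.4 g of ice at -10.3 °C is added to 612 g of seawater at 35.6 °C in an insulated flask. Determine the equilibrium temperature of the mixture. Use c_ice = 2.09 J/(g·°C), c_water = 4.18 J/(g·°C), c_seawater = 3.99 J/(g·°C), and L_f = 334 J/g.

T_f ≈ 29.3 °C

Heat gained plus heat lost sum to zero:
warm ice to 0 °C: 32.4×2.09×(0 − (-10.3)) = 697.47
  latent heat to melt: 32.4×334 = 10822
  warm the meltwater: 135.43 T
  seawater: 2441.9(T − 35.6)
2577.3 T = 86931 − 11519 = 75412
T ≈ 29.26 °C (positive, so assuming full melt was valid).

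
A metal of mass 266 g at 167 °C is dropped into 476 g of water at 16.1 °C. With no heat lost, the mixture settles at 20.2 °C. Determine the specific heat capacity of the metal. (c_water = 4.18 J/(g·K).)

c ≈ 0.209 J/(g·K)

Setting the total heat transfer to zero:
266×c×(20.2 − 167) + 476×4.18×(20.2 − 16.1) = 0
-39049 c = -8157.7
c = -8157.7/-39049 ≈ 0.2089 J/(g·K)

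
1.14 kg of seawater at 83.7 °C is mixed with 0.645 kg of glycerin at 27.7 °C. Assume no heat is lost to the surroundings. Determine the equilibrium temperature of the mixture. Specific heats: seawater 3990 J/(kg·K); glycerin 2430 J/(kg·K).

Net heat exchanged in the isolated system is zero:
1.14×3990×(T − 83.7) + 0.645×2430×(T − 27.7) = 0
(4548.6 + 1567.4) T = 4548.6×83.7 + 1567.4×27.7
T ≈ 69.35 °C

T_f ≈ 69.3 °C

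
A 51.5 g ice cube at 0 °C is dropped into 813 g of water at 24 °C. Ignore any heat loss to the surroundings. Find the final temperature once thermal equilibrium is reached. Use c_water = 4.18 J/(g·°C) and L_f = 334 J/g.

T_f ≈ 17.8 °C

Taking heat into each body as positive, Σ m c ΔT = 0:
melt ice: 51.5×334 = 17201
  warm the meltwater: 215.27 T
  water cools: 813×4.18×(T − 24) = 3398.3(T − 24)
3613.6 T = 81560 − 17201 = 64359
T ≈ 17.81 °C. Since T > 0 °C, the all-ice-melts assumption holds.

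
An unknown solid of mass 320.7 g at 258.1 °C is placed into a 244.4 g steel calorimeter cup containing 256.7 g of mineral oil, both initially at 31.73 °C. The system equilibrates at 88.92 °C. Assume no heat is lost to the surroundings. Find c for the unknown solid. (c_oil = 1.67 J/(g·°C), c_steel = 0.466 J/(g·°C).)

c ≈ 0.572 J/(g·°C)

Conservation of energy gives ΣQ = 0:
320.7·c·(88.92 − 258.1) + 256.7·1.67·(88.92 − 31.73) + 244.4·0.466·(88.92 − 31.73) = 0
-54256 c = -31030
c = -31030/-54256 ≈ 0.5719 J/(g·°C)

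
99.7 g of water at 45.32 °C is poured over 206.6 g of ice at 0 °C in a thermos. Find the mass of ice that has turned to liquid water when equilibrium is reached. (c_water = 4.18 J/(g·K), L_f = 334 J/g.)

m_melted ≈ 56.5 g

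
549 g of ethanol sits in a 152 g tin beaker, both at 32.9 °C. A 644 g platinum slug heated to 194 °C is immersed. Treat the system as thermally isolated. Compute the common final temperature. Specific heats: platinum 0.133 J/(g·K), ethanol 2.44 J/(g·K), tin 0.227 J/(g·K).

T_f ≈ 42.4 °C

Conservation of energy gives ΣQ = 0:
644*0.133*(T − 194) + 549*2.44*(T − 32.9) + 152*0.227*(T − 32.9) = 0
1459.7 T = 61823
T ≈ 42.35 °C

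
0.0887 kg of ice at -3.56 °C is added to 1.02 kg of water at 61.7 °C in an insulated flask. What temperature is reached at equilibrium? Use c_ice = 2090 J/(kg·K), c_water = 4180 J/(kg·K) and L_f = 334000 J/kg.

Energy conservation, ΣQ = 0:
ice -3.56→0 °C: 0.0887·2090·3.56 = 659.96
  fusion: m_ice L_f = 0.0887·334000 = 29626
  warm the meltwater: 370.77 T
  water: 4263.6(T − 61.7)
4634.4 T = 263064 − 30286 = 232778
T ≈ 50.23 °C. Since T > 0 °C, the all-ice-melts assumption holds.

T_f ≈ 50.2 °C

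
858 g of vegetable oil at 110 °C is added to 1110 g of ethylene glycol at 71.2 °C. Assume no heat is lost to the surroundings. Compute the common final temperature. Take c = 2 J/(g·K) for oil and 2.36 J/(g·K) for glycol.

Heat lost by the oil equals heat gained by the glycol:
858×2×(110 − T) = 1110×2.36×(T − 71.2)
1716(110 − T) = 2619.6(T − 71.2)
4335.6 T = 375276  ⇒  T ≈ 86.56 °C

T_f ≈ 86.6 °C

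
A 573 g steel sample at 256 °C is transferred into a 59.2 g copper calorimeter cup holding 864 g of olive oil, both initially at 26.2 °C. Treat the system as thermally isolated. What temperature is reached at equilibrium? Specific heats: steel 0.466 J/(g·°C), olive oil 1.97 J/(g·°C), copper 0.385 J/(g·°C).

T_f ≈ 57.0 °C

Energy conservation, ΣQ = 0:
573×0.466×(T − 256) + 864×1.97×(T − 26.2) + 59.2×0.385×(T − 26.2) = 0
267.02(T − 256) + 1702.1(T − 26.2) + 22.79(T − 26.2) = 0
1991.9 T = 113548
T = 113548/1991.9 ≈ 57.01 °C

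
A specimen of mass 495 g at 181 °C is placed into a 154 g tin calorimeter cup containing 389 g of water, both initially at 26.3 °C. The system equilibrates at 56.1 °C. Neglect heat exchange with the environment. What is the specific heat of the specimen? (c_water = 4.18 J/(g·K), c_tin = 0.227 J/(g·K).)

Energy conservation, ΣQ = 0:
495×c×(56.1 − 181) + 389×4.18×(56.1 − 26.3) + 154×0.227×(56.1 − 26.3) = 0
-61826 c = -49497
c = -49497/-61826 ≈ 0.8006 J/(g·K)

c ≈ 0.801 J/(g·K)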